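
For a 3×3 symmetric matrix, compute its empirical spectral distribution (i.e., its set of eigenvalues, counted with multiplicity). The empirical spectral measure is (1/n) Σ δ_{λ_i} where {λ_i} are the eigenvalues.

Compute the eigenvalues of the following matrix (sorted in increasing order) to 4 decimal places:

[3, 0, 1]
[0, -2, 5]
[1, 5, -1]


Since M is real symmetric, all three eigenvalues are real; they are the roots of det(λI − M) = λ³ − (tr M) λ² + s λ − det M, where s is the sum of the principal 2×2 minors.
tr M = 3 + (-2) + (-1) = 0.
s = (3·(-2) − 0²) + (3·(-1) − 1²) + ((-2)·(-1) − 5²) = -6 + (-4) + (-23) = -33.
det M (expand along row 1) = 3·(-23) − 0·(-5) + 1·2 = -67.
Characteristic polynomial: λ³ − 33λ + 67 = 0.
Substitute λ = y + (tr M)/3 = y + 0.000000 to remove the quadratic term: y³ + p·y + q = 0 with p = s − (tr M)²/3 = -33.000000 and q = −2(tr M)³/27 + (tr M)·s/3 − det M = 67.000000.
Three real roots ⇒ use the trigonometric (Viète) form: r = 2√(−p/3) = 6.633250, φ = arccos(3q/(p·r)) = arccos(-0.918239) = 2.734407 rad.
y_k = r·cos(φ/3 − 2πk/3) for k = 0, 1, 2 gives y = 4.063431, 2.508813, -6.572244.
λ_k = y_k + 0.000000 gives λ = 4.0634, 2.5088, -6.5722 (check: the sum is 0.0000 = tr M).

Eigenvalues sorted in increasing order: [-6.5722, 2.5088, 4.0634].


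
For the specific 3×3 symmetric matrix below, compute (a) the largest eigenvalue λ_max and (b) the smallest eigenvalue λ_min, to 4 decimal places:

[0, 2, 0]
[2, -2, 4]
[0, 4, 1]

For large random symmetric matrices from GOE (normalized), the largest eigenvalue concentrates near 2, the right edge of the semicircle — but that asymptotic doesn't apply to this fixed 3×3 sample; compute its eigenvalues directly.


Since M is real symmetric, all three eigenvalues are real; they are the roots of det(λI − M) = λ³ − (tr M) λ² + s λ − det M, where s is the sum of the principal 2×2 minors.
tr M = 0 + (-2) + 1 = -1.
s = (0·(-2) − 2²) + (0·1 − 0²) + ((-2)·1 − 4²) = -4 + 0 + (-18) = -22.
det M (expand along row 1) = 0·(-18) − 2·2 + 0·8 = -4.
Characteristic polynomial: λ³ + λ² − 22λ + 4 = 0.
Substitute λ = y + (tr M)/3 = y − 0.333333 to remove the quadratic term: y³ + p·y + q = 0 with p = s − (tr M)²/3 = -22.333333 and q = −2(tr M)³/27 + (tr M)·s/3 − det M = 11.407407.
Three real roots ⇒ use the trigonometric (Viète) form: r = 2√(−p/3) = 5.456902, φ = arccos(3q/(p·r)) = arccos(-0.280807) = 1.855432 rad.
y_k = r·cos(φ/3 − 2πk/3) for k = 0, 1, 2 gives y = 4.446078, 0.516966, -4.963044.
λ_k = y_k − 0.333333 gives λ = 4.1127, 0.1836, -5.2964 (check: the sum is -1.0000 = tr M).

Hence λ_max = 4.1127 and λ_min = -5.2964.


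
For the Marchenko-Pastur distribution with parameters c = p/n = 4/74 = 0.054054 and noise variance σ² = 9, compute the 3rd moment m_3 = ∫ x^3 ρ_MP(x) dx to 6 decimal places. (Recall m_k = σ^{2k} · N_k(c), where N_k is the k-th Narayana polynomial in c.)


E[X³] = σ⁶ (1 + 3c + c²) (third MP moment). With σ² = 9 (so σ⁶ = 729) and c = 4/74 = 0.054054: E[X³] = 729 · (1 + 3·0.054054 + (0.054054)²) = 729 · 1.165084.

So E[X^3] = 849.346238.


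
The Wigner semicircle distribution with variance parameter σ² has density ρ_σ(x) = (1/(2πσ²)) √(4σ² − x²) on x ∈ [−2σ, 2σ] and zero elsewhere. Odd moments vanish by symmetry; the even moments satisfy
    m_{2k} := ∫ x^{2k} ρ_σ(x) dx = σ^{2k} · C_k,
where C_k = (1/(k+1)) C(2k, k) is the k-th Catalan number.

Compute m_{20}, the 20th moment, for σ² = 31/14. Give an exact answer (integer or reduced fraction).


By the scaled semicircle moment identity, m_{2k} = σ^{2k} · C_k with k = 10.
C_10 = (1/(k+1)) · C(2k, k) = (1/11) · C(20, 10) = (1/11) · 184756 = 16796.
σ^{2k} = (σ²)^k = (31/14)^10 = 819628286980801/289254654976.

Therefore m_{20} = σ^{20} · C_10 = (819628286980801/289254654976) · 16796 = 3441619177032383399/72313663744.


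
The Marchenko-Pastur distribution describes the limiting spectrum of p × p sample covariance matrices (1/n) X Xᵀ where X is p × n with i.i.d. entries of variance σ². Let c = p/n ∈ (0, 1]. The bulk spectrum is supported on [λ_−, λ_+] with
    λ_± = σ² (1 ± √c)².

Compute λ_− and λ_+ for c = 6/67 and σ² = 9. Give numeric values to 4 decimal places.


c = 6/67 = 0.089552; √c = 0.299253.
λ_− = σ² (1 − √c)² = 9 · (1 − 0.299253)² = 9 · (0.700747)² = 4.419420.
λ_+ = σ² (1 + √c)² = 9 · (1 + 0.299253)² = 9 · (1.299253)² = 15.192521.

Rounded to 4 decimal places: λ_− ≈ 4.4194, λ_+ ≈ 15.1925.


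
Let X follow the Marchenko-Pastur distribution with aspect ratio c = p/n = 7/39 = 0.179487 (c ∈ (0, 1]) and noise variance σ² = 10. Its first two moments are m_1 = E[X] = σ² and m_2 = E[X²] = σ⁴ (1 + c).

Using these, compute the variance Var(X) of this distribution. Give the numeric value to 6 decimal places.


m_1 = E[X] = σ² = 10, so m_1² = 100.
m_2 = E[X²] = σ⁴ (1 + c) = 100 · (1 + 0.179487) = 100 · 1.179487 = 117.948718.
(Note m_2 − m_1² simplifies to c · σ⁴ = 0.179487 · 100.)

Var(X) = m_2 − m_1² = 117.948718 − 100 = 17.948718.


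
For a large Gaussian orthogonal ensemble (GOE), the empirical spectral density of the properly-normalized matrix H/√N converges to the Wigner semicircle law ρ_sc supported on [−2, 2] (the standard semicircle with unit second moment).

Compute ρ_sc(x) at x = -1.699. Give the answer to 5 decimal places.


ρ_sc(x) = (1/(2π)) √(4 − x²). With x = -1.699:
  4 − x² = 4 − (-1.699)² = 4 − 2.886601 = 1.113399.
  √(4 − x²) = 1.055177.
  1/(2π) = 0.159155.
  ρ_sc(-1.699) = 0.159155 · 1.055177 = 0.167937.

Rounded to 5 decimal places: ρ_sc(-1.699) ≈ 0.16794.


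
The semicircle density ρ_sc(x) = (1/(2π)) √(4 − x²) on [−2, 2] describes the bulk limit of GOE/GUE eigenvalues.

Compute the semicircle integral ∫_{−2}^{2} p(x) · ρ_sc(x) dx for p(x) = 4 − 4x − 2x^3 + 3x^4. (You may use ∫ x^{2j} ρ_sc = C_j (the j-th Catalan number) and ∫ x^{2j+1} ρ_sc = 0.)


Write p(x) = Σ a_i x^i, split into monomials and integrate each against ρ_sc separately.
Using ∫ x^{2j} ρ_sc = C_j = (1/(j+1)) C(2j, j) (Catalan numbers) and ∫ x^{2j+1} ρ_sc = 0 (odd monomials vanish by symmetry):
  i = 0 (even): a_0 · C_{0} = 4 · 1 = 4
  i = 1 (odd): ∫ x^1 ρ_sc = 0 (vanishes)
  i = 3 (odd): ∫ x^3 ρ_sc = 0 (vanishes)
  i = 4 (even): a_4 · C_{2} = 3 · 2 = 6

Summing the contributions: ∫_{−2}^{2} p(x) ρ_sc(x) dx = 4 + 6 = 10.


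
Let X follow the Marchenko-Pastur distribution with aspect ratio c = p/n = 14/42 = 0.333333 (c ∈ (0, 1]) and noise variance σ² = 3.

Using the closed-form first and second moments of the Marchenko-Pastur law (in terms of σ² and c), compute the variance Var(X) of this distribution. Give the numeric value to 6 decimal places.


Recall the MP moments m_1 = E[X] = σ² and m_2 = E[X²] = σ⁴ (1 + c).
m_1 = E[X] = σ² = 3, so m_1² = 9.
m_2 = E[X²] = σ⁴ (1 + c) = 9 · (1 + 0.333333) = 9 · 1.333333 = 12.000000.
(Note m_2 − m_1² simplifies to c · σ⁴ = 0.333333 · 9.)

Var(X) = m_2 − m_1² = 12.000000 − 9 = 3.000000.


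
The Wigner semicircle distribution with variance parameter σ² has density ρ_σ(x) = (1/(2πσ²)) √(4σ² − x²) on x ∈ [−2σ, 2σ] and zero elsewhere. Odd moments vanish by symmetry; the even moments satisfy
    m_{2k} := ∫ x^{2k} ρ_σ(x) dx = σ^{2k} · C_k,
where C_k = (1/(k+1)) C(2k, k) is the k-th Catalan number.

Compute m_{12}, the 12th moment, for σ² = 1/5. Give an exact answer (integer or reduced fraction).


By the scaled semicircle moment identity, m_{2k} = σ^{2k} · C_k with k = 6.
C_6 = (1/(k+1)) · C(2k, k) = (1/7) · C(12, 6) = (1/7) · 924 = 132.
σ^{2k} = (σ²)^k = (1/5)^6 = 1/15625.

Therefore m_{12} = σ^{12} · C_6 = (1/15625) · 132 = 132/15625.


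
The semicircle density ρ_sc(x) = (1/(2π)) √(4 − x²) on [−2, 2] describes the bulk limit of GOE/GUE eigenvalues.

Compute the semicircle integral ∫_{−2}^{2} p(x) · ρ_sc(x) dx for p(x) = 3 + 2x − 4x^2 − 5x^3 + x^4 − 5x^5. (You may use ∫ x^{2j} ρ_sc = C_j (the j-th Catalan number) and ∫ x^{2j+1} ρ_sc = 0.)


Write p(x) = Σ a_i x^i, split into monomials and integrate each against ρ_sc separately.
Using ∫ x^{2j} ρ_sc = C_j = (1/(j+1)) C(2j, j) (Catalan numbers) and ∫ x^{2j+1} ρ_sc = 0 (odd monomials vanish by symmetry):
  i = 0 (even): a_0 · C_{0} = 3 · 1 = 3
  i = 1 (odd): ∫ x^1 ρ_sc = 0 (vanishes)
  i = 2 (even): a_2 · C_{1} = -4 · 1 = -4
  i = 3 (odd): ∫ x^3 ρ_sc = 0 (vanishes)
  i = 4 (even): a_4 · C_{2} = 1 · 2 = 2
  i = 5 (odd): ∫ x^5 ρ_sc = 0 (vanishes)

Summing the contributions: ∫_{−2}^{2} p(x) ρ_sc(x) dx = 3 + (-4) + 2 = 1.


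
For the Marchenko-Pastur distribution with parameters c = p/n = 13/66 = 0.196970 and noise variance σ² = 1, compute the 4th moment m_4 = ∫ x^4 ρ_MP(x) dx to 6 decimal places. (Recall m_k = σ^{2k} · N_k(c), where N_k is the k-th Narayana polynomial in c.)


E[X⁴] = σ⁸ (1 + 6c + 6c² + c³) (fourth MP moment). With σ² = 1 (so σ⁸ = 1) and c = 13/66 = 0.196970: E[X⁴] = 1 · (1 + 6·0.196970 + 6·(0.196970)² + (0.196970)³) = 1 · 2.422242.

So E[X^4] = 2.422242.


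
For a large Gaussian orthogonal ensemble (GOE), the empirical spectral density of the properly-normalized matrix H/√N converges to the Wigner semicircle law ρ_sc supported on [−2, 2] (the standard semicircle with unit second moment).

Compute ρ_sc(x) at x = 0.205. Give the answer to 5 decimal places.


ρ_sc(x) = (1/(2π)) √(4 − x²). With x = 0.205:
  4 − x² = 4 − (0.205)² = 4 − 0.042025 = 3.957975.
  √(4 − x²) = 1.989466.
  1/(2π) = 0.159155.
  ρ_sc(0.205) = 0.159155 · 1.989466 = 0.316633.

Rounded to 5 decimal places: ρ_sc(0.205) ≈ 0.31663.


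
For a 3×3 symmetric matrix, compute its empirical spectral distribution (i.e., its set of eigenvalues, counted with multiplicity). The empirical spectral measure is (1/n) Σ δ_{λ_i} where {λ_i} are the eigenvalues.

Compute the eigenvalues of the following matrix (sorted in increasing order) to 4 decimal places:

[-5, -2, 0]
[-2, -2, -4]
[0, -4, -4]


Since M is real symmetric, all three eigenvalues are real; they are the roots of det(λI − M) = λ³ − (tr M) λ² + s λ − det M, where s is the sum of the principal 2×2 minors.
tr M = -5 + (-2) + (-4) = -11.
s = ((-5)·(-2) − (-2)²) + ((-5)·(-4) − 0²) + ((-2)·(-4) − (-4)²) = 6 + 20 + (-8) = 18.
det M (expand along row 1) = (-5)·(-8) − (-2)·8 + 0·8 = 56.
Characteristic polynomial: λ³ + 11λ² + 18λ − 56 = 0.
Substitute λ = y + (tr M)/3 = y − 3.666667 to remove the quadratic term: y³ + p·y + q = 0 with p = s − (tr M)²/3 = -22.333333 and q = −2(tr M)³/27 + (tr M)·s/3 − det M = -23.407407.
Three real roots ⇒ use the trigonometric (Viète) form: r = 2√(−p/3) = 5.456902, φ = arccos(3q/(p·r)) = arccos(0.576202) = 0.956722 rad.
y_k = r·cos(φ/3 − 2πk/3) for k = 0, 1, 2 gives y = 5.181757, -1.109197, -4.072560.
λ_k = y_k − 3.666667 gives λ = 1.5151, -4.7759, -7.7392 (check: the sum is -11.0000 = tr M).

Eigenvalues sorted in increasing order: [-7.7392, -4.7759, 1.5151].


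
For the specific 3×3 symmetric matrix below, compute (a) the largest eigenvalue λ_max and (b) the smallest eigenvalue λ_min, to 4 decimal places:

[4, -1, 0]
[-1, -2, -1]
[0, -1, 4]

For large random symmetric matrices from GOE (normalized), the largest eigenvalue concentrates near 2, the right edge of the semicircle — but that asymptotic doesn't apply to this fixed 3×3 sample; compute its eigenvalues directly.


Since M is real symmetric, all three eigenvalues are real; they are the roots of det(λI − M) = λ³ − (tr M) λ² + s λ − det M, where s is the sum of the principal 2×2 minors.
tr M = 4 + (-2) + 4 = 6.
s = (4·(-2) − (-1)²) + (4·4 − 0²) + ((-2)·4 − (-1)²) = -9 + 16 + (-9) = -2.
det M (expand along row 1) = 4·(-9) − (-1)·(-4) + 0·1 = -40.
Characteristic polynomial: λ³ − 6λ² − 2λ + 40 = 0.
Substitute λ = y + (tr M)/3 = y + 2.000000 to remove the quadratic term: y³ + p·y + q = 0 with p = s − (tr M)²/3 = -14.000000 and q = −2(tr M)³/27 + (tr M)·s/3 − det M = 20.000000.
Three real roots ⇒ use the trigonometric (Viète) form: r = 2√(−p/3) = 4.320494, φ = arccos(3q/(p·r)) = arccos(-0.991950) = 3.014622 rad.
y_k = r·cos(φ/3 − 2πk/3) for k = 0, 1, 2 gives y = 2.316625, 2.000000, -4.316625.
λ_k = y_k + 2.000000 gives λ = 4.3166, 4.0000, -2.3166 (check: the sum is 6.0000 = tr M).

Hence λ_max = 4.3166 and λ_min = -2.3166.


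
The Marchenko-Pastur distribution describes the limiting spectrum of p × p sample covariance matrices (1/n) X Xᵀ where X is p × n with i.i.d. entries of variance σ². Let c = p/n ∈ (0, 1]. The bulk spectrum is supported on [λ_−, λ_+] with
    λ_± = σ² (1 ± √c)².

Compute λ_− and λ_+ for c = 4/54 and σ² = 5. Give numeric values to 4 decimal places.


c = 4/54 = 0.074074; √c = 0.272166.
λ_− = σ² (1 − √c)² = 5 · (1 − 0.272166)² = 5 · (0.727834)² = 2.648715.
λ_+ = σ² (1 + √c)² = 5 · (1 + 0.272166)² = 5 · (1.272166)² = 8.092026.

Rounded to 4 decimal places: λ_− ≈ 2.6487, λ_+ ≈ 8.0920.


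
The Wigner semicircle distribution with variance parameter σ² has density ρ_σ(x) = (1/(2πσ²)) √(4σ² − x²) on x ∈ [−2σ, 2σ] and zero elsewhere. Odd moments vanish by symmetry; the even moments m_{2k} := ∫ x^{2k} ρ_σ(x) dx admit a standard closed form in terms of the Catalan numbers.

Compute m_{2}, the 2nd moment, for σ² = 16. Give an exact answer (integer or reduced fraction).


By the scaled semicircle moment identity, m_{2k} = σ^{2k} · C_k with k = 1.
C_1 = (1/(k+1)) · C(2k, k) = (1/2) · C(2, 1) = (1/2) · 2 = 1.
σ^{2k} = (σ²)^k = (16)^1 = 16.

Therefore m_{2} = σ^{2} · C_1 = 16 · 1 = 16.


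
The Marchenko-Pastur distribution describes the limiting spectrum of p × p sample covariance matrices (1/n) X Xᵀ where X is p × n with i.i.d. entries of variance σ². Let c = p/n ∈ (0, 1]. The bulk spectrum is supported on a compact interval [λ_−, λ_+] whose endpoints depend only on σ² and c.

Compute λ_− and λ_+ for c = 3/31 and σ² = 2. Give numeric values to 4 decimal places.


c = 3/31 = 0.096774; √c = 0.311086.
λ_− = σ² (1 − √c)² = 2 · (1 − 0.311086)² = 2 · (0.688914)² = 0.949206.
λ_+ = σ² (1 + √c)² = 2 · (1 + 0.311086)² = 2 · (1.311086)² = 3.437890.

Rounded to 4 decimal places: λ_− ≈ 0.9492, λ_+ ≈ 3.4379.


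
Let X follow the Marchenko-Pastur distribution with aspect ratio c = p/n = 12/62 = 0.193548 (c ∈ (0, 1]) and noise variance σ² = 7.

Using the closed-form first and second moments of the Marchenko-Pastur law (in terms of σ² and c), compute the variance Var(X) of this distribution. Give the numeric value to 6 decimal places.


Recall the MP moments m_1 = E[X] = σ² and m_2 = E[X²] = σ⁴ (1 + c).
m_1 = E[X] = σ² = 7, so m_1² = 49.
m_2 = E[X²] = σ⁴ (1 + c) = 49 · (1 + 0.193548) = 49 · 1.193548 = 58.483871.
(Note m_2 − m_1² simplifies to c · σ⁴ = 0.193548 · 49.)

Var(X) = m_2 − m_1² = 58.483871 − 49 = 9.483871.


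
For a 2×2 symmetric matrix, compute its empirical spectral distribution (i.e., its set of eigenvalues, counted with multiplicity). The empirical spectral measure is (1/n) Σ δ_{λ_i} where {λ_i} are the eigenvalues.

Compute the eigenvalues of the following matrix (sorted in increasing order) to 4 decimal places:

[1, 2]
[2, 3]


Since M is real symmetric, both eigenvalues are real; they are the roots of det(λI − M) = λ² − (tr M) λ + det M.
tr M = 1 + 3 = 4.
det M = 1·3 − 2² = 3 − 4 = -1.
Characteristic polynomial: λ² − 4λ − 1 = 0.
Discriminant Δ = (tr M)² − 4·det M = 16 − (-4) = 20; √Δ = 4.472136.
λ = (tr M ± √Δ)/2 = (4 ± 4.472136)/2, giving (tr M − √Δ)/2 = -0.2361 and (tr M + √Δ)/2 = 4.2361.

Eigenvalues sorted in increasing order: [-0.2361, 4.2361].


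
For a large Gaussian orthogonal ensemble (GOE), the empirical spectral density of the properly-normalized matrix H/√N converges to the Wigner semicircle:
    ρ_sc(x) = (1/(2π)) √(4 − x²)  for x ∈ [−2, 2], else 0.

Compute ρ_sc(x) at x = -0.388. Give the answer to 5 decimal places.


ρ_sc(x) = (1/(2π)) √(4 − x²). With x = -0.388:
  4 − x² = 4 − (-0.388)² = 4 − 0.150544 = 3.849456.
  √(4 − x²) = 1.962003.
  1/(2π) = 0.159155.
  ρ_sc(-0.388) = 0.159155 · 1.962003 = 0.312262.

Rounded to 5 decimal places: ρ_sc(-0.388) ≈ 0.31226.


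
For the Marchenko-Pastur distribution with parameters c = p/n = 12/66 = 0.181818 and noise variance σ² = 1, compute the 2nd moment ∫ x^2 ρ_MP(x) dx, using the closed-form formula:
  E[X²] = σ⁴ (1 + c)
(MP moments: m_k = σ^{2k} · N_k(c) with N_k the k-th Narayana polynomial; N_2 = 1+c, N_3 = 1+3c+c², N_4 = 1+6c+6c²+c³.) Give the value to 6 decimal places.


E[X²] = σ⁴ (1 + c) (second MP moment). With σ² = 1 (so σ⁴ = 1) and c = 12/66 = 0.181818: E[X²] = 1 · (1 + 0.181818) = 1 · 1.181818.

So E[X^2] = 1.181818.


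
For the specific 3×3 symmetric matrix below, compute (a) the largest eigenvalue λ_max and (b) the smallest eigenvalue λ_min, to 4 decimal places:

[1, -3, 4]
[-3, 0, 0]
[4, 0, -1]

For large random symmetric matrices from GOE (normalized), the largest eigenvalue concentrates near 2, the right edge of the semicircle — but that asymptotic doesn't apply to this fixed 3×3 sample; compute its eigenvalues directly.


Since M is real symmetric, all three eigenvalues are real; they are the roots of det(λI − M) = λ³ − (tr M) λ² + s λ − det M, where s is the sum of the principal 2×2 minors.
tr M = 1 + 0 + (-1) = 0.
s = (1·0 − (-3)²) + (1·(-1) − 4²) + (0·(-1) − 0²) = -9 + (-17) + 0 = -26.
det M (expand along row 1) = 1·0 − (-3)·3 + 4·0 = 9.
Characteristic polynomial: λ³ − 26λ − 9 = 0.
Substitute λ = y + (tr M)/3 = y + 0.000000 to remove the quadratic term: y³ + p·y + q = 0 with p = s − (tr M)²/3 = -26.000000 and q = −2(tr M)³/27 + (tr M)·s/3 − det M = -9.000000.
Three real roots ⇒ use the trigonometric (Viète) form: r = 2√(−p/3) = 5.887841, φ = arccos(3q/(p·r)) = arccos(0.176374) = 1.393495 rad.
y_k = r·cos(φ/3 − 2πk/3) for k = 0, 1, 2 gives y = 5.264003, -0.347772, -4.916231.
λ_k = y_k + 0.000000 gives λ = 5.2640, -0.3478, -4.9162 (check: the sum is 0.0000 = tr M).

Hence λ_max = 5.2640 and λ_min = -4.9162.


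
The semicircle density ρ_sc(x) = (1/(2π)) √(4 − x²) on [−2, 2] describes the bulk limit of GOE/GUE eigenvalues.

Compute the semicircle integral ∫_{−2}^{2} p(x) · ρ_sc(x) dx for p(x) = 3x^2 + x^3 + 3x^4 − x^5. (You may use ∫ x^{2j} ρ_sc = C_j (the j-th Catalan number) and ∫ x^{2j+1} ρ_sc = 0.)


Write p(x) = Σ a_i x^i, split into monomials and integrate each against ρ_sc separately.
Using ∫ x^{2j} ρ_sc = C_j = (1/(j+1)) C(2j, j) (Catalan numbers) and ∫ x^{2j+1} ρ_sc = 0 (odd monomials vanish by symmetry):
  i = 2 (even): a_2 · C_{1} = 3 · 1 = 3
  i = 3 (odd): ∫ x^3 ρ_sc = 0 (vanishes)
  i = 4 (even): a_4 · C_{2} = 3 · 2 = 6
  i = 5 (odd): ∫ x^5 ρ_sc = 0 (vanishes)

Summing the contributions: ∫_{−2}^{2} p(x) ρ_sc(x) dx = 3 + 6 = 9.


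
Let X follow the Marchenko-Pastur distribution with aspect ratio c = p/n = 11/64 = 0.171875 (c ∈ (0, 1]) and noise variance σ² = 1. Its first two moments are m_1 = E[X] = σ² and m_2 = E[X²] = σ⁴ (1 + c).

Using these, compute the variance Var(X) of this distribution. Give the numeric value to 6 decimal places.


m_1 = E[X] = σ² = 1, so m_1² = 1.
m_2 = E[X²] = σ⁴ (1 + c) = 1 · (1 + 0.171875) = 1 · 1.171875 = 1.171875.
(Note m_2 − m_1² simplifies to c · σ⁴ = 0.171875 · 1.)

Var(X) = m_2 − m_1² = 1.171875 − 1 = 0.171875.


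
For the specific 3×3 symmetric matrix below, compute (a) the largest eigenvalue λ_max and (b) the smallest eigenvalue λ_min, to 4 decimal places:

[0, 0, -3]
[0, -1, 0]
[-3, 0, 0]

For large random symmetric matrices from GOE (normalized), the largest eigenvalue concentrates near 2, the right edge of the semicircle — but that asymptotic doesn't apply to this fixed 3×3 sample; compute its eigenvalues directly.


Since M is real symmetric, all three eigenvalues are real; they are the roots of det(λI − M) = λ³ − (tr M) λ² + s λ − det M, where s is the sum of the principal 2×2 minors.
tr M = 0 + (-1) + 0 = -1.
s = (0·(-1) − 0²) + (0·0 − (-3)²) + ((-1)·0 − 0²) = 0 + (-9) + 0 = -9.
det M (expand along row 1) = 0·0 − 0·0 + (-3)·(-3) = 9.
Characteristic polynomial: λ³ + λ² − 9λ − 9 = 0.
Substitute λ = y + (tr M)/3 = y − 0.333333 to remove the quadratic term: y³ + p·y + q = 0 with p = s − (tr M)²/3 = -9.333333 and q = −2(tr M)³/27 + (tr M)·s/3 − det M = -5.925926.
Three real roots ⇒ use the trigonometric (Viète) form: r = 2√(−p/3) = 3.527668, φ = arccos(3q/(p·r)) = arccos(0.539949) = 1.000420 rad.
y_k = r·cos(φ/3 − 2πk/3) for k = 0, 1, 2 gives y = 3.333333, -0.666667, -2.666667.
λ_k = y_k − 0.333333 gives λ = 3.0000, -1.0000, -3.0000 (check: the sum is -1.0000 = tr M).

Hence λ_max = 3.0000 and λ_min = -3.0000.


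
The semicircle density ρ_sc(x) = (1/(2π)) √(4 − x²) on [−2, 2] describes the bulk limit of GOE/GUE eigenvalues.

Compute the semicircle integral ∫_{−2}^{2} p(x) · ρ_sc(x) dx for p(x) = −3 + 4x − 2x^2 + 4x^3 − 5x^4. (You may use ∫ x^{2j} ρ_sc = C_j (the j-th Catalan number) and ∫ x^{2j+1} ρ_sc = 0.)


Write p(x) = Σ a_i x^i, split into monomials and integrate each against ρ_sc separately.
Using ∫ x^{2j} ρ_sc = C_j = (1/(j+1)) C(2j, j) (Catalan numbers) and ∫ x^{2j+1} ρ_sc = 0 (odd monomials vanish by symmetry):
  i = 0 (even): a_0 · C_{0} = -3 · 1 = -3
  i = 1 (odd): ∫ x^1 ρ_sc = 0 (vanishes)
  i = 2 (even): a_2 · C_{1} = -2 · 1 = -2
  i = 3 (odd): ∫ x^3 ρ_sc = 0 (vanishes)
  i = 4 (even): a_4 · C_{2} = -5 · 2 = -10

Summing the contributions: ∫_{−2}^{2} p(x) ρ_sc(x) dx = (-3) + (-2) + (-10) = -15.


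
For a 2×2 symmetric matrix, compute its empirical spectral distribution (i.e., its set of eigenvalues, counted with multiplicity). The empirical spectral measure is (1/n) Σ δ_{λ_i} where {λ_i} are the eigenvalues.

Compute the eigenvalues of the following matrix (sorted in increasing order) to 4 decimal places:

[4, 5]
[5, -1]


Since M is real symmetric, both eigenvalues are real; they are the roots of det(λI − M) = λ² − (tr M) λ + det M.
tr M = 4 + (-1) = 3.
det M = 4·(-1) − 5² = -4 − 25 = -29.
Characteristic polynomial: λ² − 3λ − 29 = 0.
Discriminant Δ = (tr M)² − 4·det M = 9 − (-116) = 125; √Δ = 11.180340.
λ = (tr M ± √Δ)/2 = (3 ± 11.180340)/2, giving (tr M − √Δ)/2 = -4.0902 and (tr M + √Δ)/2 = 7.0902.

Eigenvalues sorted in increasing order: [-4.0902, 7.0902].


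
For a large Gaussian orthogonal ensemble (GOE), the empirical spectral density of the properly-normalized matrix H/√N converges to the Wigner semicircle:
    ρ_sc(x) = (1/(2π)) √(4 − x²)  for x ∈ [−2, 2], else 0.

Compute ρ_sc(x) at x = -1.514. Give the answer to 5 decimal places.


ρ_sc(x) = (1/(2π)) √(4 − x²). With x = -1.514:
  4 − x² = 4 − (-1.514)² = 4 − 2.292196 = 1.707804.
  √(4 − x²) = 1.306830.
  1/(2π) = 0.159155.
  ρ_sc(-1.514) = 0.159155 · 1.306830 = 0.207988.

Rounded to 5 decimal places: ρ_sc(-1.514) ≈ 0.20799.


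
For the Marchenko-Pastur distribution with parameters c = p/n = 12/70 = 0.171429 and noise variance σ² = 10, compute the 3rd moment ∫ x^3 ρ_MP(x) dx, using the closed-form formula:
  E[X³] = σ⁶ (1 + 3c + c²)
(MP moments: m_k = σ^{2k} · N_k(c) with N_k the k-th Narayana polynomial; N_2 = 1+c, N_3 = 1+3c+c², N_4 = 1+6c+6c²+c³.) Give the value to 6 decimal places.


E[X³] = σ⁶ (1 + 3c + c²) (third MP moment). With σ² = 10 (so σ⁶ = 1000) and c = 12/70 = 0.171429: E[X³] = 1000 · (1 + 3·0.171429 + (0.171429)²) = 1000 · 1.543673.

So E[X^3] = 1543.673469.


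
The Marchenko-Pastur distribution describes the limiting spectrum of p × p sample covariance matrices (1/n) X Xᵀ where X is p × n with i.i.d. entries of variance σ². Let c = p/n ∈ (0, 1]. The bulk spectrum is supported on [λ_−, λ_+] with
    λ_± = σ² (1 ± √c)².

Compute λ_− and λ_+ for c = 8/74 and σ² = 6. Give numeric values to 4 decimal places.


c = 8/74 = 0.108108; √c = 0.328798.
λ_− = σ² (1 − √c)² = 6 · (1 − 0.328798)² = 6 · (0.671202)² = 2.703073.
λ_+ = σ² (1 + √c)² = 6 · (1 + 0.328798)² = 6 · (1.328798)² = 10.594224.

Rounded to 4 decimal places: λ_− ≈ 2.7031, λ_+ ≈ 10.5942.


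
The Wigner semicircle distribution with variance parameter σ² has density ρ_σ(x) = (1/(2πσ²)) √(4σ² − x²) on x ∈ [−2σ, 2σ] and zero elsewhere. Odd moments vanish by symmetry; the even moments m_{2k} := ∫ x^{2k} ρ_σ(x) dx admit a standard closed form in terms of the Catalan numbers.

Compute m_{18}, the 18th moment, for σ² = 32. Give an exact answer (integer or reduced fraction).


By the scaled semicircle moment identity, m_{2k} = σ^{2k} · C_k with k = 9.
C_9 = (1/(k+1)) · C(2k, k) = (1/10) · C(18, 9) = (1/10) · 48620 = 4862.
σ^{2k} = (σ²)^k = (32)^9 = 35184372088832.

Therefore m_{18} = σ^{18} · C_9 = 35184372088832 · 4862 = 171066417095901184.


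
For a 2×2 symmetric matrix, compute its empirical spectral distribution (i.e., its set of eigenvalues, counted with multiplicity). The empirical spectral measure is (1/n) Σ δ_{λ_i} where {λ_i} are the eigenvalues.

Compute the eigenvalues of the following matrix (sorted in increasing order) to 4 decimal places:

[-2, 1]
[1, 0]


Since M is real symmetric, both eigenvalues are real; they are the roots of det(λI − M) = λ² − (tr M) λ + det M.
tr M = -2 + 0 = -2.
det M = (-2)·0 − 1² = 0 − 1 = -1.
Characteristic polynomial: λ² + 2λ − 1 = 0.
Discriminant Δ = (tr M)² − 4·det M = 4 − (-4) = 8; √Δ = 2.828427.
λ = (tr M ± √Δ)/2 = (-2 ± 2.828427)/2, giving (tr M − √Δ)/2 = -2.4142 and (tr M + √Δ)/2 = 0.4142.

Eigenvalues sorted in increasing order: [-2.4142, 0.4142].


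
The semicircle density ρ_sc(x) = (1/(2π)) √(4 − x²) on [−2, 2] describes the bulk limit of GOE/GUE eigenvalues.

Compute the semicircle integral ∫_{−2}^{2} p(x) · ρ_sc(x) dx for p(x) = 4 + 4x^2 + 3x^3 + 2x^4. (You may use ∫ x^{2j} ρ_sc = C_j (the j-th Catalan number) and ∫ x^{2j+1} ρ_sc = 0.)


Write p(x) = Σ a_i x^i, split into monomials and integrate each against ρ_sc separately.
Using ∫ x^{2j} ρ_sc = C_j = (1/(j+1)) C(2j, j) (Catalan numbers) and ∫ x^{2j+1} ρ_sc = 0 (odd monomials vanish by symmetry):
  i = 0 (even): a_0 · C_{0} = 4 · 1 = 4
  i = 2 (even): a_2 · C_{1} = 4 · 1 = 4
  i = 3 (odd): ∫ x^3 ρ_sc = 0 (vanishes)
  i = 4 (even): a_4 · C_{2} = 2 · 2 = 4

Summing the contributions: ∫_{−2}^{2} p(x) ρ_sc(x) dx = 4 + 4 + 4 = 12.


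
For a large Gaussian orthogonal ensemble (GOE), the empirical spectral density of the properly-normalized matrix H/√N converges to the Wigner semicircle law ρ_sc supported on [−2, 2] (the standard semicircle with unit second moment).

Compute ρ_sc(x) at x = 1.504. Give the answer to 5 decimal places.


ρ_sc(x) = (1/(2π)) √(4 − x²). With x = 1.504:
  4 − x² = 4 − (1.504)² = 4 − 2.262016 = 1.737984.
  √(4 − x²) = 1.318326.
  1/(2π) = 0.159155.
  ρ_sc(1.504) = 0.159155 · 1.318326 = 0.209818.

Rounded to 5 decimal places: ρ_sc(1.504) ≈ 0.20982.


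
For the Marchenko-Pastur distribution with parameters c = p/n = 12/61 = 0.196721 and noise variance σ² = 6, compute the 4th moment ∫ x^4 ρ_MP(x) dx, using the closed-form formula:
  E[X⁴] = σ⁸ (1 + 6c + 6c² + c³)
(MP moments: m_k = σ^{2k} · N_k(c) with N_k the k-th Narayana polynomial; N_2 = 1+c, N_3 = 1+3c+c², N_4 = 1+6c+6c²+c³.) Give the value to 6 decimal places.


E[X⁴] = σ⁸ (1 + 6c + 6c² + c³) (fourth MP moment). With σ² = 6 (so σ⁸ = 1296) and c = 12/61 = 0.196721: E[X⁴] = 1296 · (1 + 6·0.196721 + 6·(0.196721)² + (0.196721)³) = 1296 · 2.420136.

So E[X^4] = 3136.496887.


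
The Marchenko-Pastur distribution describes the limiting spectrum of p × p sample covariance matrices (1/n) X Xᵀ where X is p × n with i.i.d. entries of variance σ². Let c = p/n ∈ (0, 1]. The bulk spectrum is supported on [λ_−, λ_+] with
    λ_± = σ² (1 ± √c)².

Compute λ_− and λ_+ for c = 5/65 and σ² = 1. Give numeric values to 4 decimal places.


c = 5/65 = 0.076923; √c = 0.277350.
λ_− = σ² (1 − √c)² = 1 · (1 − 0.277350)² = 1 · (0.722650)² = 0.522223.
λ_+ = σ² (1 + √c)² = 1 · (1 + 0.277350)² = 1 · (1.277350)² = 1.631623.

Rounded to 4 decimal places: λ_− ≈ 0.5222, λ_+ ≈ 1.6316.


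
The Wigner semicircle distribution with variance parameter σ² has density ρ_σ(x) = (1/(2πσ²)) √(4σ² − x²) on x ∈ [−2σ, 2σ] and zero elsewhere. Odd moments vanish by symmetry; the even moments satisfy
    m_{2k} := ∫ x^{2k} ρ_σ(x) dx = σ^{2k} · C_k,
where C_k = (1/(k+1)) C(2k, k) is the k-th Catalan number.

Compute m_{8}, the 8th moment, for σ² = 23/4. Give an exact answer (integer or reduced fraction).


By the scaled semicircle moment identity, m_{2k} = σ^{2k} · C_k with k = 4.
C_4 = (1/(k+1)) · C(2k, k) = (1/5) · C(8, 4) = (1/5) · 70 = 14.
σ^{2k} = (σ²)^k = (23/4)^4 = 279841/256.

Therefore m_{8} = σ^{8} · C_4 = (279841/256) · 14 = 1958887/128.


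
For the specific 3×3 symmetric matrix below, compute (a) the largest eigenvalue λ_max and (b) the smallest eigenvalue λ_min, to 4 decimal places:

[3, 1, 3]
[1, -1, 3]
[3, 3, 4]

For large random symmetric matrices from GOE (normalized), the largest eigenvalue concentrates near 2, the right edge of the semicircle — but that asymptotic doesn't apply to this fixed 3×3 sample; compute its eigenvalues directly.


Since M is real symmetric, all three eigenvalues are real; they are the roots of det(λI − M) = λ³ − (tr M) λ² + s λ − det M, where s is the sum of the principal 2×2 minors.
tr M = 3 + (-1) + 4 = 6.
s = (3·(-1) − 1²) + (3·4 − 3²) + ((-1)·4 − 3²) = -4 + 3 + (-13) = -14.
det M (expand along row 1) = 3·(-13) − 1·(-5) + 3·6 = -16.
Characteristic polynomial: λ³ − 6λ² − 14λ + 16 = 0.
Substitute λ = y + (tr M)/3 = y + 2.000000 to remove the quadratic term: y³ + p·y + q = 0 with p = s − (tr M)²/3 = -26.000000 and q = −2(tr M)³/27 + (tr M)·s/3 − det M = -28.000000.
Three real roots ⇒ use the trigonometric (Viète) form: r = 2√(−p/3) = 5.887841, φ = arccos(3q/(p·r)) = arccos(0.548719) = 0.989965 rad.
y_k = r·cos(φ/3 − 2πk/3) for k = 0, 1, 2 gives y = 5.570169, -1.132838, -4.437330.
λ_k = y_k + 2.000000 gives λ = 7.5702, 0.8672, -2.4373 (check: the sum is 6.0000 = tr M).

Hence λ_max = 7.5702 and λ_min = -2.4373.


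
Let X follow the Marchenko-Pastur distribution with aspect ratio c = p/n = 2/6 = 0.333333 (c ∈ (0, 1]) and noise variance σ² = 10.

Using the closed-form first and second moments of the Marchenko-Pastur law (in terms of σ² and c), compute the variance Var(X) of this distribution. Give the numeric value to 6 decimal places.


Recall the MP moments m_1 = E[X] = σ² and m_2 = E[X²] = σ⁴ (1 + c).
m_1 = E[X] = σ² = 10, so m_1² = 100.
m_2 = E[X²] = σ⁴ (1 + c) = 100 · (1 + 0.333333) = 100 · 1.333333 = 133.333333.
(Note m_2 − m_1² simplifies to c · σ⁴ = 0.333333 · 100.)

Var(X) = m_2 − m_1² = 133.333333 − 100 = 33.333333.


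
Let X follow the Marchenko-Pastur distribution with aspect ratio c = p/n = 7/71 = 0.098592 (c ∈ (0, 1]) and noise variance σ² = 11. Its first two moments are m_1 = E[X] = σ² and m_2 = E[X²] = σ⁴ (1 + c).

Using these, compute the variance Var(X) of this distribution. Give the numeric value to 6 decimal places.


m_1 = E[X] = σ² = 11, so m_1² = 121.
m_2 = E[X²] = σ⁴ (1 + c) = 121 · (1 + 0.098592) = 121 · 1.098592 = 132.929577.
(Note m_2 − m_1² simplifies to c · σ⁴ = 0.098592 · 121.)

Var(X) = m_2 − m_1² = 132.929577 − 121 = 11.929577.


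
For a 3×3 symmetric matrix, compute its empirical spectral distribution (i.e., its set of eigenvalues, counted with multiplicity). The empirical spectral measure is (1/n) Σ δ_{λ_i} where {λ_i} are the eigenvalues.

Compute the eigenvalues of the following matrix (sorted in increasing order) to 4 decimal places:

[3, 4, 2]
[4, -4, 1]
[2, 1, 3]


Since M is real symmetric, all three eigenvalues are real; they are the roots of det(λI − M) = λ³ − (tr M) λ² + s λ − det M, where s is the sum of the principal 2×2 minors.
tr M = 3 + (-4) + 3 = 2.
s = (3·(-4) − 4²) + (3·3 − 2²) + ((-4)·3 − 1²) = -28 + 5 + (-13) = -36.
det M (expand along row 1) = 3·(-13) − 4·10 + 2·12 = -55.
Characteristic polynomial: λ³ − 2λ² − 36λ + 55 = 0.
Substitute λ = y + (tr M)/3 = y + 0.666667 to remove the quadratic term: y³ + p·y + q = 0 with p = s − (tr M)²/3 = -37.333333 and q = −2(tr M)³/27 + (tr M)·s/3 − det M = 30.407407.
Three real roots ⇒ use the trigonometric (Viète) form: r = 2√(−p/3) = 7.055337, φ = arccos(3q/(p·r)) = arccos(-0.346327) = 1.924449 rad.
y_k = r·cos(φ/3 − 2πk/3) for k = 0, 1, 2 gives y = 5.652801, 0.829788, -6.482589.
λ_k = y_k + 0.666667 gives λ = 6.3195, 1.4965, -5.8159 (check: the sum is 2.0000 = tr M).

Eigenvalues sorted in increasing order: [-5.8159, 1.4965, 6.3195].


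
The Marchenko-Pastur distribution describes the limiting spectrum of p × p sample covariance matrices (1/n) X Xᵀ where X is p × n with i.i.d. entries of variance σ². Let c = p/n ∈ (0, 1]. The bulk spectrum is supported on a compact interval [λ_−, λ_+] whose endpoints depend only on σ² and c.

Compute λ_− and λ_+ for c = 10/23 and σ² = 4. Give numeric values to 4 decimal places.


c = 10/23 = 0.434783; √c = 0.659380.
λ_− = σ² (1 − √c)² = 4 · (1 − 0.659380)² = 4 · (0.340620)² = 0.464087.
λ_+ = σ² (1 + √c)² = 4 · (1 + 0.659380)² = 4 · (1.659380)² = 11.014174.

Rounded to 4 decimal places: λ_− ≈ 0.4641, λ_+ ≈ 11.0142.


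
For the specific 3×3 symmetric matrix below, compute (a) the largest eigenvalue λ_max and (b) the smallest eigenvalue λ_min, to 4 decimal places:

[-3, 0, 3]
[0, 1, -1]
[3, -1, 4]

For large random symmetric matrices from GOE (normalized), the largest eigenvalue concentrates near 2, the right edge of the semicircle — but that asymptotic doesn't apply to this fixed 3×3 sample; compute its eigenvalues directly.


Since M is real symmetric, all three eigenvalues are real; they are the roots of det(λI − M) = λ³ − (tr M) λ² + s λ − det M, where s is the sum of the principal 2×2 minors.
tr M = -3 + 1 + 4 = 2.
s = ((-3)·1 − 0²) + ((-3)·4 − 3²) + (1·4 − (-1)²) = -3 + (-21) + 3 = -21.
det M (expand along row 1) = (-3)·3 − 0·3 + 3·(-3) = -18.
Characteristic polynomial: λ³ − 2λ² − 21λ + 18 = 0.
Substitute λ = y + (tr M)/3 = y + 0.666667 to remove the quadratic term: y³ + p·y + q = 0 with p = s − (tr M)²/3 = -22.333333 and q = −2(tr M)³/27 + (tr M)·s/3 − det M = 3.407407.
Three real roots ⇒ use the trigonometric (Viète) form: r = 2√(−p/3) = 5.456902, φ = arccos(3q/(p·r)) = arccos(-0.083878) = 1.654773 rad.
y_k = r·cos(φ/3 − 2πk/3) for k = 0, 1, 2 gives y = 4.647599, 0.152730, -4.800329.
λ_k = y_k + 0.666667 gives λ = 5.3143, 0.8194, -4.1337 (check: the sum is 2.0000 = tr M).

Hence λ_max = 5.3143 and λ_min = -4.1337.


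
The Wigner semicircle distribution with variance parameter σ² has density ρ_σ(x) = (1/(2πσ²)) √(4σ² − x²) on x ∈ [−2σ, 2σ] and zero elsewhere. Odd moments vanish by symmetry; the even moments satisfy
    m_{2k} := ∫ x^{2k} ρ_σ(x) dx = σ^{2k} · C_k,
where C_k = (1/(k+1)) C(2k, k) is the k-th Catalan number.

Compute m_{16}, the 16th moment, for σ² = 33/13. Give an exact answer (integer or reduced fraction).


By the scaled semicircle moment identity, m_{2k} = σ^{2k} · C_k with k = 8.
C_8 = (1/(k+1)) · C(2k, k) = (1/9) · C(16, 8) = (1/9) · 12870 = 1430.
σ^{2k} = (σ²)^k = (33/13)^8 = 1406408618241/815730721.

Therefore m_{16} = σ^{16} · C_8 = (1406408618241/815730721) · 1430 = 154704948006510/62748517.


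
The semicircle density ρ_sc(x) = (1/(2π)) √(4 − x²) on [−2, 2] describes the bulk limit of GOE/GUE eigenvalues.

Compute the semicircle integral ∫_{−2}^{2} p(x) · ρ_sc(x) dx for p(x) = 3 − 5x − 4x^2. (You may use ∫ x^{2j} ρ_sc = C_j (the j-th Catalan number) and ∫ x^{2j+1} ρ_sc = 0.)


Write p(x) = Σ a_i x^i, split into monomials and integrate each against ρ_sc separately.
Using ∫ x^{2j} ρ_sc = C_j = (1/(j+1)) C(2j, j) (Catalan numbers) and ∫ x^{2j+1} ρ_sc = 0 (odd monomials vanish by symmetry):
  i = 0 (even): a_0 · C_{0} = 3 · 1 = 3
  i = 1 (odd): ∫ x^1 ρ_sc = 0 (vanishes)
  i = 2 (even): a_2 · C_{1} = -4 · 1 = -4

Summing the contributions: ∫_{−2}^{2} p(x) ρ_sc(x) dx = 3 + (-4) = -1.


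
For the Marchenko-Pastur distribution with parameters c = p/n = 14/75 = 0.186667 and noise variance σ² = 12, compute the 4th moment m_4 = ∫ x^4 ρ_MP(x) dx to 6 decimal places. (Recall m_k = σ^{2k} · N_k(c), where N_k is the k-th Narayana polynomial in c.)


E[X⁴] = σ⁸ (1 + 6c + 6c² + c³) (fourth MP moment). With σ² = 12 (so σ⁸ = 20736) and c = 14/75 = 0.186667: E[X⁴] = 20736 · (1 + 6·0.186667 + 6·(0.186667)² + (0.186667)³) = 20736 · 2.335571.

So E[X^4] = 48430.399488.


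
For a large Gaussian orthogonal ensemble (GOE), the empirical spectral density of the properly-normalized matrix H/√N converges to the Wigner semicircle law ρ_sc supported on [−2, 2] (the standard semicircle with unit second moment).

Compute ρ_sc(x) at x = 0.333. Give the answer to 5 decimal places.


ρ_sc(x) = (1/(2π)) √(4 − x²). With x = 0.333:
  4 − x² = 4 − (0.333)² = 4 − 0.110889 = 3.889111.
  √(4 − x²) = 1.972083.
  1/(2π) = 0.159155.
  ρ_sc(0.333) = 0.159155 · 1.972083 = 0.313867.

Rounded to 5 decimal places: ρ_sc(0.333) ≈ 0.31387.


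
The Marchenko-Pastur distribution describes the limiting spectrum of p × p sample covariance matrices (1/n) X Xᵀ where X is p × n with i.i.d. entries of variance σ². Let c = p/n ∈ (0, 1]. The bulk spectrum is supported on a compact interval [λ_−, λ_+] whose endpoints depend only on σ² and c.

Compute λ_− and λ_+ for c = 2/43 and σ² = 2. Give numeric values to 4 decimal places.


c = 2/43 = 0.046512; √c = 0.215666.
λ_− = σ² (1 − √c)² = 2 · (1 − 0.215666)² = 2 · (0.784334)² = 1.230361.
λ_+ = σ² (1 + √c)² = 2 · (1 + 0.215666)² = 2 · (1.215666)² = 2.955685.

Rounded to 4 decimal places: λ_− ≈ 1.2304, λ_+ ≈ 2.9557.


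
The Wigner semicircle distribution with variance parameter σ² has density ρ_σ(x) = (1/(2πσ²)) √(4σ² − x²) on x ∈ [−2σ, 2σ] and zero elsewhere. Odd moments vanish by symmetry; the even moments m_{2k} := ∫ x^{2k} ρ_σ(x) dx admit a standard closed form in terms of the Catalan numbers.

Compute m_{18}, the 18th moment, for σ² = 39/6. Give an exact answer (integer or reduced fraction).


By the scaled semicircle moment identity, m_{2k} = σ^{2k} · C_k with k = 9.
C_9 = (1/(k+1)) · C(2k, k) = (1/10) · C(18, 9) = (1/10) · 48620 = 4862.
σ^{2k} = (σ²)^k = (39/6)^9 = 10604499373/512.

Therefore m_{18} = σ^{18} · C_9 = (10604499373/512) · 4862 = 25779537975763/256.


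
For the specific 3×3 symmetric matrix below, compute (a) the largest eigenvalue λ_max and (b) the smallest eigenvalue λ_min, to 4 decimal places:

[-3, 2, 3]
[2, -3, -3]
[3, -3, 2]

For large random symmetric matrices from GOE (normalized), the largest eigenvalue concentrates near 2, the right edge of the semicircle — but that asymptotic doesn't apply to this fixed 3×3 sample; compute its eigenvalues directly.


Since M is real symmetric, all three eigenvalues are real; they are the roots of det(λI − M) = λ³ − (tr M) λ² + s λ − det M, where s is the sum of the principal 2×2 minors.
tr M = -3 + (-3) + 2 = -4.
s = ((-3)·(-3) − 2²) + ((-3)·2 − 3²) + ((-3)·2 − (-3)²) = 5 + (-15) + (-15) = -25.
det M (expand along row 1) = (-3)·(-15) − 2·13 + 3·3 = 28.
Characteristic polynomial: λ³ + 4λ² − 25λ − 28 = 0.
Substitute λ = y + (tr M)/3 = y − 1.333333 to remove the quadratic term: y³ + p·y + q = 0 with p = s − (tr M)²/3 = -30.333333 and q = −2(tr M)³/27 + (tr M)·s/3 − det M = 10.074074.
Three real roots ⇒ use the trigonometric (Viète) form: r = 2√(−p/3) = 6.359595, φ = arccos(3q/(p·r)) = arccos(-0.156667) = 1.728111 rad.
y_k = r·cos(φ/3 − 2πk/3) for k = 0, 1, 2 gives y = 5.333333, 0.333333, -5.666667.
λ_k = y_k − 1.333333 gives λ = 4.0000, -1.0000, -7.0000 (check: the sum is -4.0000 = tr M).

Hence λ_max = 4.0000 and λ_min = -7.0000.
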